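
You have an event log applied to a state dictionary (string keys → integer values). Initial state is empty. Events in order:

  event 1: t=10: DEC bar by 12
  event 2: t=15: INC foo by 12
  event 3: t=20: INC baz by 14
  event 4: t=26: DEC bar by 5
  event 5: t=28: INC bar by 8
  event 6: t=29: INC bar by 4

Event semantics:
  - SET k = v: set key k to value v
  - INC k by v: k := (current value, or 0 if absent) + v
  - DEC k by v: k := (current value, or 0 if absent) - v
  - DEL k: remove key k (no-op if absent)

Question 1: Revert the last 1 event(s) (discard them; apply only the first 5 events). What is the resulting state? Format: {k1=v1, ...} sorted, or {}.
Keep first 5 events (discard last 1):
  after event 1 (t=10: DEC bar by 12): {bar=-12}
  after event 2 (t=15: INC foo by 12): {bar=-12, foo=12}
  after event 3 (t=20: INC baz by 14): {bar=-12, baz=14, foo=12}
  after event 4 (t=26: DEC bar by 5): {bar=-17, baz=14, foo=12}
  after event 5 (t=28: INC bar by 8): {bar=-9, baz=14, foo=12}

Answer: {bar=-9, baz=14, foo=12}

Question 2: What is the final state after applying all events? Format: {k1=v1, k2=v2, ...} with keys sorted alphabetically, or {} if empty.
Answer: {bar=-5, baz=14, foo=12}

Derivation:
  after event 1 (t=10: DEC bar by 12): {bar=-12}
  after event 2 (t=15: INC foo by 12): {bar=-12, foo=12}
  after event 3 (t=20: INC baz by 14): {bar=-12, baz=14, foo=12}
  after event 4 (t=26: DEC bar by 5): {bar=-17, baz=14, foo=12}
  after event 5 (t=28: INC bar by 8): {bar=-9, baz=14, foo=12}
  after event 6 (t=29: INC bar by 4): {bar=-5, baz=14, foo=12}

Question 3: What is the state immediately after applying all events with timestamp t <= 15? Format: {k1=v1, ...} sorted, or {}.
Answer: {bar=-12, foo=12}

Derivation:
Apply events with t <= 15 (2 events):
  after event 1 (t=10: DEC bar by 12): {bar=-12}
  after event 2 (t=15: INC foo by 12): {bar=-12, foo=12}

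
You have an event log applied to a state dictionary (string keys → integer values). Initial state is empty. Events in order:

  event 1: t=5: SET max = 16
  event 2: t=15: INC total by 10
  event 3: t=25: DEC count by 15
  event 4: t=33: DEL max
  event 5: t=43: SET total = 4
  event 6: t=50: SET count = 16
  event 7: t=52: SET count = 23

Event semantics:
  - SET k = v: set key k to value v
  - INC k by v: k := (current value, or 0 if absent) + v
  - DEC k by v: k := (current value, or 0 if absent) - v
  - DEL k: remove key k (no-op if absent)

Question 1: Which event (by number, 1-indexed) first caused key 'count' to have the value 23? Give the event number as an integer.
Answer: 7

Derivation:
Looking for first event where count becomes 23:
  event 3: count = -15
  event 4: count = -15
  event 5: count = -15
  event 6: count = 16
  event 7: count 16 -> 23  <-- first match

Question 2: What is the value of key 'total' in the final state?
Track key 'total' through all 7 events:
  event 1 (t=5: SET max = 16): total unchanged
  event 2 (t=15: INC total by 10): total (absent) -> 10
  event 3 (t=25: DEC count by 15): total unchanged
  event 4 (t=33: DEL max): total unchanged
  event 5 (t=43: SET total = 4): total 10 -> 4
  event 6 (t=50: SET count = 16): total unchanged
  event 7 (t=52: SET count = 23): total unchanged
Final: total = 4

Answer: 4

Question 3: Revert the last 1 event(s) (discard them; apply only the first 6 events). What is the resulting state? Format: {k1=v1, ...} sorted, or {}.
Keep first 6 events (discard last 1):
  after event 1 (t=5: SET max = 16): {max=16}
  after event 2 (t=15: INC total by 10): {max=16, total=10}
  after event 3 (t=25: DEC count by 15): {count=-15, max=16, total=10}
  after event 4 (t=33: DEL max): {count=-15, total=10}
  after event 5 (t=43: SET total = 4): {count=-15, total=4}
  after event 6 (t=50: SET count = 16): {count=16, total=4}

Answer: {count=16, total=4}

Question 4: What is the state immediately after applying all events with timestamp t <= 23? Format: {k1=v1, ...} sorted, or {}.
Apply events with t <= 23 (2 events):
  after event 1 (t=5: SET max = 16): {max=16}
  after event 2 (t=15: INC total by 10): {max=16, total=10}

Answer: {max=16, total=10}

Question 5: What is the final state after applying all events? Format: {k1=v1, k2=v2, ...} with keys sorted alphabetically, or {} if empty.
  after event 1 (t=5: SET max = 16): {max=16}
  after event 2 (t=15: INC total by 10): {max=16, total=10}
  after event 3 (t=25: DEC count by 15): {count=-15, max=16, total=10}
  after event 4 (t=33: DEL max): {count=-15, total=10}
  after event 5 (t=43: SET total = 4): {count=-15, total=4}
  after event 6 (t=50: SET count = 16): {count=16, total=4}
  after event 7 (t=52: SET count = 23): {count=23, total=4}

Answer: {count=23, total=4}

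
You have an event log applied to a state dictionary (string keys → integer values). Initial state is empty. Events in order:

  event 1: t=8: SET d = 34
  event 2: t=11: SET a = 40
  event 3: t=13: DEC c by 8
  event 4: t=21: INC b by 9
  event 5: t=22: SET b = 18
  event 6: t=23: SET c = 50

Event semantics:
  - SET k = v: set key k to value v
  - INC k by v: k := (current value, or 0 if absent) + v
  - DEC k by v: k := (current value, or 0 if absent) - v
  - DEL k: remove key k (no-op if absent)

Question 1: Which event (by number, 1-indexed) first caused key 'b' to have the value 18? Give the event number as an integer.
Answer: 5

Derivation:
Looking for first event where b becomes 18:
  event 4: b = 9
  event 5: b 9 -> 18  <-- first match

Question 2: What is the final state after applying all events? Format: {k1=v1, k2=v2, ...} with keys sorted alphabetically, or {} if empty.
  after event 1 (t=8: SET d = 34): {d=34}
  after event 2 (t=11: SET a = 40): {a=40, d=34}
  after event 3 (t=13: DEC c by 8): {a=40, c=-8, d=34}
  after event 4 (t=21: INC b by 9): {a=40, b=9, c=-8, d=34}
  after event 5 (t=22: SET b = 18): {a=40, b=18, c=-8, d=34}
  after event 6 (t=23: SET c = 50): {a=40, b=18, c=50, d=34}

Answer: {a=40, b=18, c=50, d=34}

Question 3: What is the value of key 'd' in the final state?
Track key 'd' through all 6 events:
  event 1 (t=8: SET d = 34): d (absent) -> 34
  event 2 (t=11: SET a = 40): d unchanged
  event 3 (t=13: DEC c by 8): d unchanged
  event 4 (t=21: INC b by 9): d unchanged
  event 5 (t=22: SET b = 18): d unchanged
  event 6 (t=23: SET c = 50): d unchanged
Final: d = 34

Answer: 34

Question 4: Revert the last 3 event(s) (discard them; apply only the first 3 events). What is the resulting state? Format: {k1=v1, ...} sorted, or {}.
Answer: {a=40, c=-8, d=34}

Derivation:
Keep first 3 events (discard last 3):
  after event 1 (t=8: SET d = 34): {d=34}
  after event 2 (t=11: SET a = 40): {a=40, d=34}
  after event 3 (t=13: DEC c by 8): {a=40, c=-8, d=34}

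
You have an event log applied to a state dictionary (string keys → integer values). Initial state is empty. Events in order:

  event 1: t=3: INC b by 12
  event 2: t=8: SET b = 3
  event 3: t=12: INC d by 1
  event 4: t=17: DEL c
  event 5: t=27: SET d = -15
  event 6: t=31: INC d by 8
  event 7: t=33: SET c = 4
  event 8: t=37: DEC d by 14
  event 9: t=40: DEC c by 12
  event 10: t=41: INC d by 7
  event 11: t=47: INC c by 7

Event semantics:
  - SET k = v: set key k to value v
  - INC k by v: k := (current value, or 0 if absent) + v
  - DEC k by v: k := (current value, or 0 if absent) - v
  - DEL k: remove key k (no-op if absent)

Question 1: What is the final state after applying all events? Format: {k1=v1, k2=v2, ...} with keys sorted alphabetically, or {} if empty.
Answer: {b=3, c=-1, d=-14}

Derivation:
  after event 1 (t=3: INC b by 12): {b=12}
  after event 2 (t=8: SET b = 3): {b=3}
  after event 3 (t=12: INC d by 1): {b=3, d=1}
  after event 4 (t=17: DEL c): {b=3, d=1}
  after event 5 (t=27: SET d = -15): {b=3, d=-15}
  after event 6 (t=31: INC d by 8): {b=3, d=-7}
  after event 7 (t=33: SET c = 4): {b=3, c=4, d=-7}
  after event 8 (t=37: DEC d by 14): {b=3, c=4, d=-21}
  after event 9 (t=40: DEC c by 12): {b=3, c=-8, d=-21}
  after event 10 (t=41: INC d by 7): {b=3, c=-8, d=-14}
  after event 11 (t=47: INC c by 7): {b=3, c=-1, d=-14}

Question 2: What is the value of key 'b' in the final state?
Answer: 3

Derivation:
Track key 'b' through all 11 events:
  event 1 (t=3: INC b by 12): b (absent) -> 12
  event 2 (t=8: SET b = 3): b 12 -> 3
  event 3 (t=12: INC d by 1): b unchanged
  event 4 (t=17: DEL c): b unchanged
  event 5 (t=27: SET d = -15): b unchanged
  event 6 (t=31: INC d by 8): b unchanged
  event 7 (t=33: SET c = 4): b unchanged
  event 8 (t=37: DEC d by 14): b unchanged
  event 9 (t=40: DEC c by 12): b unchanged
  event 10 (t=41: INC d by 7): b unchanged
  event 11 (t=47: INC c by 7): b unchanged
Final: b = 3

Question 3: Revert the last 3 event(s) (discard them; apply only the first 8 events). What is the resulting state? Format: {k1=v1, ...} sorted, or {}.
Answer: {b=3, c=4, d=-21}

Derivation:
Keep first 8 events (discard last 3):
  after event 1 (t=3: INC b by 12): {b=12}
  after event 2 (t=8: SET b = 3): {b=3}
  after event 3 (t=12: INC d by 1): {b=3, d=1}
  after event 4 (t=17: DEL c): {b=3, d=1}
  after event 5 (t=27: SET d = -15): {b=3, d=-15}
  after event 6 (t=31: INC d by 8): {b=3, d=-7}
  after event 7 (t=33: SET c = 4): {b=3, c=4, d=-7}
  after event 8 (t=37: DEC d by 14): {b=3, c=4, d=-21}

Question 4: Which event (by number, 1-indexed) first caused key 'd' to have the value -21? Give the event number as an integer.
Looking for first event where d becomes -21:
  event 3: d = 1
  event 4: d = 1
  event 5: d = -15
  event 6: d = -7
  event 7: d = -7
  event 8: d -7 -> -21  <-- first match

Answer: 8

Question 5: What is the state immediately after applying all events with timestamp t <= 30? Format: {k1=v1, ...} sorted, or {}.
Answer: {b=3, d=-15}

Derivation:
Apply events with t <= 30 (5 events):
  after event 1 (t=3: INC b by 12): {b=12}
  after event 2 (t=8: SET b = 3): {b=3}
  after event 3 (t=12: INC d by 1): {b=3, d=1}
  after event 4 (t=17: DEL c): {b=3, d=1}
  after event 5 (t=27: SET d = -15): {b=3, d=-15}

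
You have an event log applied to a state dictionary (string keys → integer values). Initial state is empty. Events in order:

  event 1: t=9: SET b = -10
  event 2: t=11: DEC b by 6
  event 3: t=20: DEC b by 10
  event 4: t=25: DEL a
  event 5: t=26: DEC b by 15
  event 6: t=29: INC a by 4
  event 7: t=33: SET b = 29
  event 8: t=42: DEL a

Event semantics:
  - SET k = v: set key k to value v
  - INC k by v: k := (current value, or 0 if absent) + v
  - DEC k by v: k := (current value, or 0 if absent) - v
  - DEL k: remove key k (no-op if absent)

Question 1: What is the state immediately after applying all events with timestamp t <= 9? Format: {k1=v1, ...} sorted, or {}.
Apply events with t <= 9 (1 events):
  after event 1 (t=9: SET b = -10): {b=-10}

Answer: {b=-10}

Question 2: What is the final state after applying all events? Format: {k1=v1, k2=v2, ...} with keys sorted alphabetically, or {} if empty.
Answer: {b=29}

Derivation:
  after event 1 (t=9: SET b = -10): {b=-10}
  after event 2 (t=11: DEC b by 6): {b=-16}
  after event 3 (t=20: DEC b by 10): {b=-26}
  after event 4 (t=25: DEL a): {b=-26}
  after event 5 (t=26: DEC b by 15): {b=-41}
  after event 6 (t=29: INC a by 4): {a=4, b=-41}
  after event 7 (t=33: SET b = 29): {a=4, b=29}
  after event 8 (t=42: DEL a): {b=29}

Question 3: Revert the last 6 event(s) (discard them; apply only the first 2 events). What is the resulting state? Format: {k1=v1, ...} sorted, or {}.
Answer: {b=-16}

Derivation:
Keep first 2 events (discard last 6):
  after event 1 (t=9: SET b = -10): {b=-10}
  after event 2 (t=11: DEC b by 6): {b=-16}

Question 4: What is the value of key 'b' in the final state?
Answer: 29

Derivation:
Track key 'b' through all 8 events:
  event 1 (t=9: SET b = -10): b (absent) -> -10
  event 2 (t=11: DEC b by 6): b -10 -> -16
  event 3 (t=20: DEC b by 10): b -16 -> -26
  event 4 (t=25: DEL a): b unchanged
  event 5 (t=26: DEC b by 15): b -26 -> -41
  event 6 (t=29: INC a by 4): b unchanged
  event 7 (t=33: SET b = 29): b -41 -> 29
  event 8 (t=42: DEL a): b unchanged
Final: b = 29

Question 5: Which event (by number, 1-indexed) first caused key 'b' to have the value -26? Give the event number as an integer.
Answer: 3

Derivation:
Looking for first event where b becomes -26:
  event 1: b = -10
  event 2: b = -16
  event 3: b -16 -> -26  <-- first match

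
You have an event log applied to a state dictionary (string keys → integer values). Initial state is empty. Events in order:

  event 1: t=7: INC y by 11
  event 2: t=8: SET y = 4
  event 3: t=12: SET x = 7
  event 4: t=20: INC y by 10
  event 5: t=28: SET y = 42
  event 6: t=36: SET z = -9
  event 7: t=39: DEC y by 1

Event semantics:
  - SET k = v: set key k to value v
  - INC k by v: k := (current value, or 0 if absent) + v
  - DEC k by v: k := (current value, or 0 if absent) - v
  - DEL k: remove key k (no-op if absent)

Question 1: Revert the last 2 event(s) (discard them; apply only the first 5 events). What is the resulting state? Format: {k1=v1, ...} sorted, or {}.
Keep first 5 events (discard last 2):
  after event 1 (t=7: INC y by 11): {y=11}
  after event 2 (t=8: SET y = 4): {y=4}
  after event 3 (t=12: SET x = 7): {x=7, y=4}
  after event 4 (t=20: INC y by 10): {x=7, y=14}
  after event 5 (t=28: SET y = 42): {x=7, y=42}

Answer: {x=7, y=42}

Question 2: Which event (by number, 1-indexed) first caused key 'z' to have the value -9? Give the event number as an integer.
Answer: 6

Derivation:
Looking for first event where z becomes -9:
  event 6: z (absent) -> -9  <-- first match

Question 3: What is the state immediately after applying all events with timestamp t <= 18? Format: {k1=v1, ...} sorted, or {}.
Answer: {x=7, y=4}

Derivation:
Apply events with t <= 18 (3 events):
  after event 1 (t=7: INC y by 11): {y=11}
  after event 2 (t=8: SET y = 4): {y=4}
  after event 3 (t=12: SET x = 7): {x=7, y=4}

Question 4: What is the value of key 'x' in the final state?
Track key 'x' through all 7 events:
  event 1 (t=7: INC y by 11): x unchanged
  event 2 (t=8: SET y = 4): x unchanged
  event 3 (t=12: SET x = 7): x (absent) -> 7
  event 4 (t=20: INC y by 10): x unchanged
  event 5 (t=28: SET y = 42): x unchanged
  event 6 (t=36: SET z = -9): x unchanged
  event 7 (t=39: DEC y by 1): x unchanged
Final: x = 7

Answer: 7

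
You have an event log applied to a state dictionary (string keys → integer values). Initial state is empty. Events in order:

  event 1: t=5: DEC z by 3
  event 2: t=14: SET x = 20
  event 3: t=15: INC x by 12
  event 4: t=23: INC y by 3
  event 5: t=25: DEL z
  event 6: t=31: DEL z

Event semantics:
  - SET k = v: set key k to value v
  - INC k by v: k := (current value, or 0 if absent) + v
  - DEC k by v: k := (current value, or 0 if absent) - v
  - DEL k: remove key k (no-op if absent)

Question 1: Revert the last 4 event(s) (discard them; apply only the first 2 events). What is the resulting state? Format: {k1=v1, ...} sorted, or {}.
Answer: {x=20, z=-3}

Derivation:
Keep first 2 events (discard last 4):
  after event 1 (t=5: DEC z by 3): {z=-3}
  after event 2 (t=14: SET x = 20): {x=20, z=-3}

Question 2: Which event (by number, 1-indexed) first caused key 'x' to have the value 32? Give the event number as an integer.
Answer: 3

Derivation:
Looking for first event where x becomes 32:
  event 2: x = 20
  event 3: x 20 -> 32  <-- first match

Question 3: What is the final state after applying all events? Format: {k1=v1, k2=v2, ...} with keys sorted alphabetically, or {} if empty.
  after event 1 (t=5: DEC z by 3): {z=-3}
  after event 2 (t=14: SET x = 20): {x=20, z=-3}
  after event 3 (t=15: INC x by 12): {x=32, z=-3}
  after event 4 (t=23: INC y by 3): {x=32, y=3, z=-3}
  after event 5 (t=25: DEL z): {x=32, y=3}
  after event 6 (t=31: DEL z): {x=32, y=3}

Answer: {x=32, y=3}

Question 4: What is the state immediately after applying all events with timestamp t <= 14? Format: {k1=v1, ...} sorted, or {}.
Answer: {x=20, z=-3}

Derivation:
Apply events with t <= 14 (2 events):
  after event 1 (t=5: DEC z by 3): {z=-3}
  after event 2 (t=14: SET x = 20): {x=20, z=-3}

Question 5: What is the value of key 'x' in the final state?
Answer: 32

Derivation:
Track key 'x' through all 6 events:
  event 1 (t=5: DEC z by 3): x unchanged
  event 2 (t=14: SET x = 20): x (absent) -> 20
  event 3 (t=15: INC x by 12): x 20 -> 32
  event 4 (t=23: INC y by 3): x unchanged
  event 5 (t=25: DEL z): x unchanged
  event 6 (t=31: DEL z): x unchanged
Final: x = 32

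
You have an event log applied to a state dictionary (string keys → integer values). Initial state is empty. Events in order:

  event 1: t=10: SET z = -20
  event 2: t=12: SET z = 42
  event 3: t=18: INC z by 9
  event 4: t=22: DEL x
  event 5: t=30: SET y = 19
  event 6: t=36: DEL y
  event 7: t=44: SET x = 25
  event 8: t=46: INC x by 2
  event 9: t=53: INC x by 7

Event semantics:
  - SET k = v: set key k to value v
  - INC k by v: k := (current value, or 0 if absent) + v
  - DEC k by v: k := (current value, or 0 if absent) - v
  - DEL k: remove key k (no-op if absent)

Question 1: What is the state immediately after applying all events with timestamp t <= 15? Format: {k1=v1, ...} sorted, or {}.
Apply events with t <= 15 (2 events):
  after event 1 (t=10: SET z = -20): {z=-20}
  after event 2 (t=12: SET z = 42): {z=42}

Answer: {z=42}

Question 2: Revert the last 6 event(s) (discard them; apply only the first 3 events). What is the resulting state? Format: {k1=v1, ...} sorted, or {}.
Answer: {z=51}

Derivation:
Keep first 3 events (discard last 6):
  after event 1 (t=10: SET z = -20): {z=-20}
  after event 2 (t=12: SET z = 42): {z=42}
  after event 3 (t=18: INC z by 9): {z=51}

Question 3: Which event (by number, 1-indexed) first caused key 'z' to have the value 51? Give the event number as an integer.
Looking for first event where z becomes 51:
  event 1: z = -20
  event 2: z = 42
  event 3: z 42 -> 51  <-- first match

Answer: 3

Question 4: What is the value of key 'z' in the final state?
Track key 'z' through all 9 events:
  event 1 (t=10: SET z = -20): z (absent) -> -20
  event 2 (t=12: SET z = 42): z -20 -> 42
  event 3 (t=18: INC z by 9): z 42 -> 51
  event 4 (t=22: DEL x): z unchanged
  event 5 (t=30: SET y = 19): z unchanged
  event 6 (t=36: DEL y): z unchanged
  event 7 (t=44: SET x = 25): z unchanged
  event 8 (t=46: INC x by 2): z unchanged
  event 9 (t=53: INC x by 7): z unchanged
Final: z = 51

Answer: 51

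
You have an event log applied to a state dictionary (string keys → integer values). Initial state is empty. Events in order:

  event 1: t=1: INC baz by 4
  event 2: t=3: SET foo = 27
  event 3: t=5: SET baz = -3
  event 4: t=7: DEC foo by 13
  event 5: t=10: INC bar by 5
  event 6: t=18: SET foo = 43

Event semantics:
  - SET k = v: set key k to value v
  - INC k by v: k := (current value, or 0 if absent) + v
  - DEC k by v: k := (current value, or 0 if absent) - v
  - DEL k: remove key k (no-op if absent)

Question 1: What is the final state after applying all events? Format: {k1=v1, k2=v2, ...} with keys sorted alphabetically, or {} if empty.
  after event 1 (t=1: INC baz by 4): {baz=4}
  after event 2 (t=3: SET foo = 27): {baz=4, foo=27}
  after event 3 (t=5: SET baz = -3): {baz=-3, foo=27}
  after event 4 (t=7: DEC foo by 13): {baz=-3, foo=14}
  after event 5 (t=10: INC bar by 5): {bar=5, baz=-3, foo=14}
  after event 6 (t=18: SET foo = 43): {bar=5, baz=-3, foo=43}

Answer: {bar=5, baz=-3, foo=43}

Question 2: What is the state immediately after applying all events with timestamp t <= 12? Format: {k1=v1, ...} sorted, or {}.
Answer: {bar=5, baz=-3, foo=14}

Derivation:
Apply events with t <= 12 (5 events):
  after event 1 (t=1: INC baz by 4): {baz=4}
  after event 2 (t=3: SET foo = 27): {baz=4, foo=27}
  after event 3 (t=5: SET baz = -3): {baz=-3, foo=27}
  after event 4 (t=7: DEC foo by 13): {baz=-3, foo=14}
  after event 5 (t=10: INC bar by 5): {bar=5, baz=-3, foo=14}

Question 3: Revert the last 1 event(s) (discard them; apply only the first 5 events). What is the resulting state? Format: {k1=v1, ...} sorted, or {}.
Keep first 5 events (discard last 1):
  after event 1 (t=1: INC baz by 4): {baz=4}
  after event 2 (t=3: SET foo = 27): {baz=4, foo=27}
  after event 3 (t=5: SET baz = -3): {baz=-3, foo=27}
  after event 4 (t=7: DEC foo by 13): {baz=-3, foo=14}
  after event 5 (t=10: INC bar by 5): {bar=5, baz=-3, foo=14}

Answer: {bar=5, baz=-3, foo=14}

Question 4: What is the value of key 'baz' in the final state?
Track key 'baz' through all 6 events:
  event 1 (t=1: INC baz by 4): baz (absent) -> 4
  event 2 (t=3: SET foo = 27): baz unchanged
  event 3 (t=5: SET baz = -3): baz 4 -> -3
  event 4 (t=7: DEC foo by 13): baz unchanged
  event 5 (t=10: INC bar by 5): baz unchanged
  event 6 (t=18: SET foo = 43): baz unchanged
Final: baz = -3

Answer: -3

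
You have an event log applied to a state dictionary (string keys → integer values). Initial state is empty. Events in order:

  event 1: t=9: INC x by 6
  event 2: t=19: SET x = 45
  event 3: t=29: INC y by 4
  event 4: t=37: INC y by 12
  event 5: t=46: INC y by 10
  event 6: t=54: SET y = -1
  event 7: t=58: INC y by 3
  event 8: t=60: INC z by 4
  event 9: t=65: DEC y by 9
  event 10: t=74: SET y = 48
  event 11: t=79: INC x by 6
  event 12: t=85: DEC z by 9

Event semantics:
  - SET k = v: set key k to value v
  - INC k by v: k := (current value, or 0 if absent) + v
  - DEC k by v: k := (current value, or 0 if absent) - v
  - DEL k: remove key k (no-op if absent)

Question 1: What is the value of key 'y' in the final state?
Answer: 48

Derivation:
Track key 'y' through all 12 events:
  event 1 (t=9: INC x by 6): y unchanged
  event 2 (t=19: SET x = 45): y unchanged
  event 3 (t=29: INC y by 4): y (absent) -> 4
  event 4 (t=37: INC y by 12): y 4 -> 16
  event 5 (t=46: INC y by 10): y 16 -> 26
  event 6 (t=54: SET y = -1): y 26 -> -1
  event 7 (t=58: INC y by 3): y -1 -> 2
  event 8 (t=60: INC z by 4): y unchanged
  event 9 (t=65: DEC y by 9): y 2 -> -7
  event 10 (t=74: SET y = 48): y -7 -> 48
  event 11 (t=79: INC x by 6): y unchanged
  event 12 (t=85: DEC z by 9): y unchanged
Final: y = 48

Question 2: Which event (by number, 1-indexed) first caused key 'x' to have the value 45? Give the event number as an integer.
Answer: 2

Derivation:
Looking for first event where x becomes 45:
  event 1: x = 6
  event 2: x 6 -> 45  <-- first match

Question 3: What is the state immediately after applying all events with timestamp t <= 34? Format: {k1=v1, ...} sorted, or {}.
Apply events with t <= 34 (3 events):
  after event 1 (t=9: INC x by 6): {x=6}
  after event 2 (t=19: SET x = 45): {x=45}
  after event 3 (t=29: INC y by 4): {x=45, y=4}

Answer: {x=45, y=4}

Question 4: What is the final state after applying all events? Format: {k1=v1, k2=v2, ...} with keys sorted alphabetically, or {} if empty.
Answer: {x=51, y=48, z=-5}

Derivation:
  after event 1 (t=9: INC x by 6): {x=6}
  after event 2 (t=19: SET x = 45): {x=45}
  after event 3 (t=29: INC y by 4): {x=45, y=4}
  after event 4 (t=37: INC y by 12): {x=45, y=16}
  after event 5 (t=46: INC y by 10): {x=45, y=26}
  after event 6 (t=54: SET y = -1): {x=45, y=-1}
  after event 7 (t=58: INC y by 3): {x=45, y=2}
  after event 8 (t=60: INC z by 4): {x=45, y=2, z=4}
  after event 9 (t=65: DEC y by 9): {x=45, y=-7, z=4}
  after event 10 (t=74: SET y = 48): {x=45, y=48, z=4}
  after event 11 (t=79: INC x by 6): {x=51, y=48, z=4}
  after event 12 (t=85: DEC z by 9): {x=51, y=48, z=-5}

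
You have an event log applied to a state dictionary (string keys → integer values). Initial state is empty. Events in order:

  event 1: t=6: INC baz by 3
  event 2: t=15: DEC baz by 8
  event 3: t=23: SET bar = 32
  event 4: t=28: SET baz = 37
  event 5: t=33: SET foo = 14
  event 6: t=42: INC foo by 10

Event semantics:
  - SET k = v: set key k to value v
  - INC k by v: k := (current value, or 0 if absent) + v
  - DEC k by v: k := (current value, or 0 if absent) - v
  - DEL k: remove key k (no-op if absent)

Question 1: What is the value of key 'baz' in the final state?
Answer: 37

Derivation:
Track key 'baz' through all 6 events:
  event 1 (t=6: INC baz by 3): baz (absent) -> 3
  event 2 (t=15: DEC baz by 8): baz 3 -> -5
  event 3 (t=23: SET bar = 32): baz unchanged
  event 4 (t=28: SET baz = 37): baz -5 -> 37
  event 5 (t=33: SET foo = 14): baz unchanged
  event 6 (t=42: INC foo by 10): baz unchanged
Final: baz = 37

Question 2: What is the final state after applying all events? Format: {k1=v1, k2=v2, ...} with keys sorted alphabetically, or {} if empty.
  after event 1 (t=6: INC baz by 3): {baz=3}
  after event 2 (t=15: DEC baz by 8): {baz=-5}
  after event 3 (t=23: SET bar = 32): {bar=32, baz=-5}
  after event 4 (t=28: SET baz = 37): {bar=32, baz=37}
  after event 5 (t=33: SET foo = 14): {bar=32, baz=37, foo=14}
  after event 6 (t=42: INC foo by 10): {bar=32, baz=37, foo=24}

Answer: {bar=32, baz=37, foo=24}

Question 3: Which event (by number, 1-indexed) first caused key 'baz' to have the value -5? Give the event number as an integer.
Answer: 2

Derivation:
Looking for first event where baz becomes -5:
  event 1: baz = 3
  event 2: baz 3 -> -5  <-- first match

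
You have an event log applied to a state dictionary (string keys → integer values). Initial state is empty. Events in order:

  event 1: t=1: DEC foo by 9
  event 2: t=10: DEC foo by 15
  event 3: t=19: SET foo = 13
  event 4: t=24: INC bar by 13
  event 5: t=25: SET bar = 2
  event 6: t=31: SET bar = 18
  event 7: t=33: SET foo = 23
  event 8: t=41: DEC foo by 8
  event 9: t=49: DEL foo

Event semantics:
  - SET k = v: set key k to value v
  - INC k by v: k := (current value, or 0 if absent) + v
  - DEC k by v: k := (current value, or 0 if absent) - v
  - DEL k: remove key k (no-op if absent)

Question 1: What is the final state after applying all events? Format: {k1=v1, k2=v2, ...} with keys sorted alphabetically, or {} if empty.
  after event 1 (t=1: DEC foo by 9): {foo=-9}
  after event 2 (t=10: DEC foo by 15): {foo=-24}
  after event 3 (t=19: SET foo = 13): {foo=13}
  after event 4 (t=24: INC bar by 13): {bar=13, foo=13}
  after event 5 (t=25: SET bar = 2): {bar=2, foo=13}
  after event 6 (t=31: SET bar = 18): {bar=18, foo=13}
  after event 7 (t=33: SET foo = 23): {bar=18, foo=23}
  after event 8 (t=41: DEC foo by 8): {bar=18, foo=15}
  after event 9 (t=49: DEL foo): {bar=18}

Answer: {bar=18}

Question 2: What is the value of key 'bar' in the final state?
Track key 'bar' through all 9 events:
  event 1 (t=1: DEC foo by 9): bar unchanged
  event 2 (t=10: DEC foo by 15): bar unchanged
  event 3 (t=19: SET foo = 13): bar unchanged
  event 4 (t=24: INC bar by 13): bar (absent) -> 13
  event 5 (t=25: SET bar = 2): bar 13 -> 2
  event 6 (t=31: SET bar = 18): bar 2 -> 18
  event 7 (t=33: SET foo = 23): bar unchanged
  event 8 (t=41: DEC foo by 8): bar unchanged
  event 9 (t=49: DEL foo): bar unchanged
Final: bar = 18

Answer: 18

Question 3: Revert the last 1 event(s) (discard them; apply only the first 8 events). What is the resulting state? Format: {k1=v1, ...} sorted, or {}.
Keep first 8 events (discard last 1):
  after event 1 (t=1: DEC foo by 9): {foo=-9}
  after event 2 (t=10: DEC foo by 15): {foo=-24}
  after event 3 (t=19: SET foo = 13): {foo=13}
  after event 4 (t=24: INC bar by 13): {bar=13, foo=13}
  after event 5 (t=25: SET bar = 2): {bar=2, foo=13}
  after event 6 (t=31: SET bar = 18): {bar=18, foo=13}
  after event 7 (t=33: SET foo = 23): {bar=18, foo=23}
  after event 8 (t=41: DEC foo by 8): {bar=18, foo=15}

Answer: {bar=18, foo=15}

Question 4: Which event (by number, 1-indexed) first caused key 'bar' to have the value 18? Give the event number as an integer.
Answer: 6

Derivation:
Looking for first event where bar becomes 18:
  event 4: bar = 13
  event 5: bar = 2
  event 6: bar 2 -> 18  <-- first match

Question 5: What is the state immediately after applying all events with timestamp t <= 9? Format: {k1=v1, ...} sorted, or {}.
Answer: {foo=-9}

Derivation:
Apply events with t <= 9 (1 events):
  after event 1 (t=1: DEC foo by 9): {foo=-9}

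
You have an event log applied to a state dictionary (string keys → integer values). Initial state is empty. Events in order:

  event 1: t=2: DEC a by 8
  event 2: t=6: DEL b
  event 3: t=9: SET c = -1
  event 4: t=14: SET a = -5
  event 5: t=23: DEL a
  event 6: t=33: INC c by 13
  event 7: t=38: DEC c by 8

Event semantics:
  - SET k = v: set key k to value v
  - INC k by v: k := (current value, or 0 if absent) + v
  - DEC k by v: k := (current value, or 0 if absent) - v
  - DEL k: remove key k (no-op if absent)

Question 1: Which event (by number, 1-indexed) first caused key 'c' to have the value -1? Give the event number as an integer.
Looking for first event where c becomes -1:
  event 3: c (absent) -> -1  <-- first match

Answer: 3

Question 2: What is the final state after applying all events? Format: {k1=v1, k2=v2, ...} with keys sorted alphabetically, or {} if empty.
  after event 1 (t=2: DEC a by 8): {a=-8}
  after event 2 (t=6: DEL b): {a=-8}
  after event 3 (t=9: SET c = -1): {a=-8, c=-1}
  after event 4 (t=14: SET a = -5): {a=-5, c=-1}
  after event 5 (t=23: DEL a): {c=-1}
  after event 6 (t=33: INC c by 13): {c=12}
  after event 7 (t=38: DEC c by 8): {c=4}

Answer: {c=4}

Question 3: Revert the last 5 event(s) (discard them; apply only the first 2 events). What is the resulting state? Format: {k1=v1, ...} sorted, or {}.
Keep first 2 events (discard last 5):
  after event 1 (t=2: DEC a by 8): {a=-8}
  after event 2 (t=6: DEL b): {a=-8}

Answer: {a=-8}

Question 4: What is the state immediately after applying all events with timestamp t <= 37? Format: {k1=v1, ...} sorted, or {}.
Apply events with t <= 37 (6 events):
  after event 1 (t=2: DEC a by 8): {a=-8}
  after event 2 (t=6: DEL b): {a=-8}
  after event 3 (t=9: SET c = -1): {a=-8, c=-1}
  after event 4 (t=14: SET a = -5): {a=-5, c=-1}
  after event 5 (t=23: DEL a): {c=-1}
  after event 6 (t=33: INC c by 13): {c=12}

Answer: {c=12}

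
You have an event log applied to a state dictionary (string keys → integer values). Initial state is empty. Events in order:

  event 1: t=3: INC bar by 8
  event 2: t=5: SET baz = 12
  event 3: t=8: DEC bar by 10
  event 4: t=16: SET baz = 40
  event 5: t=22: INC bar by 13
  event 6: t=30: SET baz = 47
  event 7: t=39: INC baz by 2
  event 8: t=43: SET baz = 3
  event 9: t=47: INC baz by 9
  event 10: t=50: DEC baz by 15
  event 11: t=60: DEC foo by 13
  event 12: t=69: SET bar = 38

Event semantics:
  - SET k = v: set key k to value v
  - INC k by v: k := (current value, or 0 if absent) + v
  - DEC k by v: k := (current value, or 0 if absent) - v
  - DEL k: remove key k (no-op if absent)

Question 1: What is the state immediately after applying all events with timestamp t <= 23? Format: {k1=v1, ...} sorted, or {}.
Answer: {bar=11, baz=40}

Derivation:
Apply events with t <= 23 (5 events):
  after event 1 (t=3: INC bar by 8): {bar=8}
  after event 2 (t=5: SET baz = 12): {bar=8, baz=12}
  after event 3 (t=8: DEC bar by 10): {bar=-2, baz=12}
  after event 4 (t=16: SET baz = 40): {bar=-2, baz=40}
  after event 5 (t=22: INC bar by 13): {bar=11, baz=40}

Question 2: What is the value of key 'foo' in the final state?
Track key 'foo' through all 12 events:
  event 1 (t=3: INC bar by 8): foo unchanged
  event 2 (t=5: SET baz = 12): foo unchanged
  event 3 (t=8: DEC bar by 10): foo unchanged
  event 4 (t=16: SET baz = 40): foo unchanged
  event 5 (t=22: INC bar by 13): foo unchanged
  event 6 (t=30: SET baz = 47): foo unchanged
  event 7 (t=39: INC baz by 2): foo unchanged
  event 8 (t=43: SET baz = 3): foo unchanged
  event 9 (t=47: INC baz by 9): foo unchanged
  event 10 (t=50: DEC baz by 15): foo unchanged
  event 11 (t=60: DEC foo by 13): foo (absent) -> -13
  event 12 (t=69: SET bar = 38): foo unchanged
Final: foo = -13

Answer: -13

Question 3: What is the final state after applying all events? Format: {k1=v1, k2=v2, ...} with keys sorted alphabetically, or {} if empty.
Answer: {bar=38, baz=-3, foo=-13}

Derivation:
  after event 1 (t=3: INC bar by 8): {bar=8}
  after event 2 (t=5: SET baz = 12): {bar=8, baz=12}
  after event 3 (t=8: DEC bar by 10): {bar=-2, baz=12}
  after event 4 (t=16: SET baz = 40): {bar=-2, baz=40}
  after event 5 (t=22: INC bar by 13): {bar=11, baz=40}
  after event 6 (t=30: SET baz = 47): {bar=11, baz=47}
  after event 7 (t=39: INC baz by 2): {bar=11, baz=49}
  after event 8 (t=43: SET baz = 3): {bar=11, baz=3}
  after event 9 (t=47: INC baz by 9): {bar=11, baz=12}
  after event 10 (t=50: DEC baz by 15): {bar=11, baz=-3}
  after event 11 (t=60: DEC foo by 13): {bar=11, baz=-3, foo=-13}
  after event 12 (t=69: SET bar = 38): {bar=38, baz=-3, foo=-13}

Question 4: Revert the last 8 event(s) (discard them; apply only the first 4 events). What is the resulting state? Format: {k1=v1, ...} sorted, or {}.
Answer: {bar=-2, baz=40}

Derivation:
Keep first 4 events (discard last 8):
  after event 1 (t=3: INC bar by 8): {bar=8}
  after event 2 (t=5: SET baz = 12): {bar=8, baz=12}
  after event 3 (t=8: DEC bar by 10): {bar=-2, baz=12}
  after event 4 (t=16: SET baz = 40): {bar=-2, baz=40}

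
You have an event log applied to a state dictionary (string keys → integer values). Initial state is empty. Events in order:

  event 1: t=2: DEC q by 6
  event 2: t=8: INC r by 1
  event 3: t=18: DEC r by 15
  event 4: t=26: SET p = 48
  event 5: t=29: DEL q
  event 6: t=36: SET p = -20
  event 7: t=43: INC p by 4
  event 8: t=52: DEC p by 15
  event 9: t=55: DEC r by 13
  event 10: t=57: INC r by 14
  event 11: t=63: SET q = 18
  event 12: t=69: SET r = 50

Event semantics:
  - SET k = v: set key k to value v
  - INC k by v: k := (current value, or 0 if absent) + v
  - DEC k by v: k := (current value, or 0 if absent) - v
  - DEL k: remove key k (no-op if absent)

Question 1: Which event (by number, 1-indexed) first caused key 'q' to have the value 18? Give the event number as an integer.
Answer: 11

Derivation:
Looking for first event where q becomes 18:
  event 1: q = -6
  event 2: q = -6
  event 3: q = -6
  event 4: q = -6
  event 5: q = (absent)
  event 11: q (absent) -> 18  <-- first match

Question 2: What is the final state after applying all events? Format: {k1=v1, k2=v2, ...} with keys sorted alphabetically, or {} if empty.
  after event 1 (t=2: DEC q by 6): {q=-6}
  after event 2 (t=8: INC r by 1): {q=-6, r=1}
  after event 3 (t=18: DEC r by 15): {q=-6, r=-14}
  after event 4 (t=26: SET p = 48): {p=48, q=-6, r=-14}
  after event 5 (t=29: DEL q): {p=48, r=-14}
  after event 6 (t=36: SET p = -20): {p=-20, r=-14}
  after event 7 (t=43: INC p by 4): {p=-16, r=-14}
  after event 8 (t=52: DEC p by 15): {p=-31, r=-14}
  after event 9 (t=55: DEC r by 13): {p=-31, r=-27}
  after event 10 (t=57: INC r by 14): {p=-31, r=-13}
  after event 11 (t=63: SET q = 18): {p=-31, q=18, r=-13}
  after event 12 (t=69: SET r = 50): {p=-31, q=18, r=50}

Answer: {p=-31, q=18, r=50}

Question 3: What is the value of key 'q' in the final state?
Track key 'q' through all 12 events:
  event 1 (t=2: DEC q by 6): q (absent) -> -6
  event 2 (t=8: INC r by 1): q unchanged
  event 3 (t=18: DEC r by 15): q unchanged
  event 4 (t=26: SET p = 48): q unchanged
  event 5 (t=29: DEL q): q -6 -> (absent)
  event 6 (t=36: SET p = -20): q unchanged
  event 7 (t=43: INC p by 4): q unchanged
  event 8 (t=52: DEC p by 15): q unchanged
  event 9 (t=55: DEC r by 13): q unchanged
  event 10 (t=57: INC r by 14): q unchanged
  event 11 (t=63: SET q = 18): q (absent) -> 18
  event 12 (t=69: SET r = 50): q unchanged
Final: q = 18

Answer: 18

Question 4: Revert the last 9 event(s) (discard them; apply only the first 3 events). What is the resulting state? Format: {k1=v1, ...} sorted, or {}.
Keep first 3 events (discard last 9):
  after event 1 (t=2: DEC q by 6): {q=-6}
  after event 2 (t=8: INC r by 1): {q=-6, r=1}
  after event 3 (t=18: DEC r by 15): {q=-6, r=-14}

Answer: {q=-6, r=-14}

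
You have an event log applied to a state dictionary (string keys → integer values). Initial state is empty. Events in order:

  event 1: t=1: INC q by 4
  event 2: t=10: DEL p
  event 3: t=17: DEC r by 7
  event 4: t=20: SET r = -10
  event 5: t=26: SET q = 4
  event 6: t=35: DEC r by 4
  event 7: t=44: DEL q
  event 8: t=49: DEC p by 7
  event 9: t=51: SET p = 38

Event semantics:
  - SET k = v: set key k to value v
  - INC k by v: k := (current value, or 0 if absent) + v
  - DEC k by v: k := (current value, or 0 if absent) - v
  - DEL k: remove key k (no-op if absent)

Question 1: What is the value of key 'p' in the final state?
Answer: 38

Derivation:
Track key 'p' through all 9 events:
  event 1 (t=1: INC q by 4): p unchanged
  event 2 (t=10: DEL p): p (absent) -> (absent)
  event 3 (t=17: DEC r by 7): p unchanged
  event 4 (t=20: SET r = -10): p unchanged
  event 5 (t=26: SET q = 4): p unchanged
  event 6 (t=35: DEC r by 4): p unchanged
  event 7 (t=44: DEL q): p unchanged
  event 8 (t=49: DEC p by 7): p (absent) -> -7
  event 9 (t=51: SET p = 38): p -7 -> 38
Final: p = 38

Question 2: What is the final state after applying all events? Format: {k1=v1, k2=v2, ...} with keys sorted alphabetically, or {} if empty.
  after event 1 (t=1: INC q by 4): {q=4}
  after event 2 (t=10: DEL p): {q=4}
  after event 3 (t=17: DEC r by 7): {q=4, r=-7}
  after event 4 (t=20: SET r = -10): {q=4, r=-10}
  after event 5 (t=26: SET q = 4): {q=4, r=-10}
  after event 6 (t=35: DEC r by 4): {q=4, r=-14}
  after event 7 (t=44: DEL q): {r=-14}
  after event 8 (t=49: DEC p by 7): {p=-7, r=-14}
  after event 9 (t=51: SET p = 38): {p=38, r=-14}

Answer: {p=38, r=-14}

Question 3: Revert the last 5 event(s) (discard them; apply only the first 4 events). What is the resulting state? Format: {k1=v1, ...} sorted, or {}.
Keep first 4 events (discard last 5):
  after event 1 (t=1: INC q by 4): {q=4}
  after event 2 (t=10: DEL p): {q=4}
  after event 3 (t=17: DEC r by 7): {q=4, r=-7}
  after event 4 (t=20: SET r = -10): {q=4, r=-10}

Answer: {q=4, r=-10}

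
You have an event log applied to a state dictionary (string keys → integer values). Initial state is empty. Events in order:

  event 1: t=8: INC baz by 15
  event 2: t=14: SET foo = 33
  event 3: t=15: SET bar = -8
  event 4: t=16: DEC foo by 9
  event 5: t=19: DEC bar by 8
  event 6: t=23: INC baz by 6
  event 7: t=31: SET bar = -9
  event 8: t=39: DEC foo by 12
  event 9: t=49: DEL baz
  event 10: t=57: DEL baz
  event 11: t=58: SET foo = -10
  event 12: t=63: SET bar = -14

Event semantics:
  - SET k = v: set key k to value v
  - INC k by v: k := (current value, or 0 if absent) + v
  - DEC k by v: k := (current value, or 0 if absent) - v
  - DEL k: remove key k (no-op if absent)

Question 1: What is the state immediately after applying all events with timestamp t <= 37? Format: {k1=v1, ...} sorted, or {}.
Apply events with t <= 37 (7 events):
  after event 1 (t=8: INC baz by 15): {baz=15}
  after event 2 (t=14: SET foo = 33): {baz=15, foo=33}
  after event 3 (t=15: SET bar = -8): {bar=-8, baz=15, foo=33}
  after event 4 (t=16: DEC foo by 9): {bar=-8, baz=15, foo=24}
  after event 5 (t=19: DEC bar by 8): {bar=-16, baz=15, foo=24}
  after event 6 (t=23: INC baz by 6): {bar=-16, baz=21, foo=24}
  after event 7 (t=31: SET bar = -9): {bar=-9, baz=21, foo=24}

Answer: {bar=-9, baz=21, foo=24}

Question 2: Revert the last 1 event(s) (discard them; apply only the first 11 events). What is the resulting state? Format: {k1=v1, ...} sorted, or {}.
Answer: {bar=-9, foo=-10}

Derivation:
Keep first 11 events (discard last 1):
  after event 1 (t=8: INC baz by 15): {baz=15}
  after event 2 (t=14: SET foo = 33): {baz=15, foo=33}
  after event 3 (t=15: SET bar = -8): {bar=-8, baz=15, foo=33}
  after event 4 (t=16: DEC foo by 9): {bar=-8, baz=15, foo=24}
  after event 5 (t=19: DEC bar by 8): {bar=-16, baz=15, foo=24}
  after event 6 (t=23: INC baz by 6): {bar=-16, baz=21, foo=24}
  after event 7 (t=31: SET bar = -9): {bar=-9, baz=21, foo=24}
  after event 8 (t=39: DEC foo by 12): {bar=-9, baz=21, foo=12}
  after event 9 (t=49: DEL baz): {bar=-9, foo=12}
  after event 10 (t=57: DEL baz): {bar=-9, foo=12}
  after event 11 (t=58: SET foo = -10): {bar=-9, foo=-10}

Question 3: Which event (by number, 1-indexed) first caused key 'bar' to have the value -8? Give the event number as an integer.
Looking for first event where bar becomes -8:
  event 3: bar (absent) -> -8  <-- first match

Answer: 3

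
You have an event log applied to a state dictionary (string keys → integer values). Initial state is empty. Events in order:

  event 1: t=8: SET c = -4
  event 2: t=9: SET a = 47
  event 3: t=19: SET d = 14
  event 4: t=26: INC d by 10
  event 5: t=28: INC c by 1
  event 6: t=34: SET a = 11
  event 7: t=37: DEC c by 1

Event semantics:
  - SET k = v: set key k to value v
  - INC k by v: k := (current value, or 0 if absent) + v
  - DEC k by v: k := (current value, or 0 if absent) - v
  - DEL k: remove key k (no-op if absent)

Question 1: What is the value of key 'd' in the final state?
Track key 'd' through all 7 events:
  event 1 (t=8: SET c = -4): d unchanged
  event 2 (t=9: SET a = 47): d unchanged
  event 3 (t=19: SET d = 14): d (absent) -> 14
  event 4 (t=26: INC d by 10): d 14 -> 24
  event 5 (t=28: INC c by 1): d unchanged
  event 6 (t=34: SET a = 11): d unchanged
  event 7 (t=37: DEC c by 1): d unchanged
Final: d = 24

Answer: 24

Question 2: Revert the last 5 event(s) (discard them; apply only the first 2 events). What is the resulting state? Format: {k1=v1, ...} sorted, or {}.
Answer: {a=47, c=-4}

Derivation:
Keep first 2 events (discard last 5):
  after event 1 (t=8: SET c = -4): {c=-4}
  after event 2 (t=9: SET a = 47): {a=47, c=-4}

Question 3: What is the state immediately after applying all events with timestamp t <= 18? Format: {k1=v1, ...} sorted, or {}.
Apply events with t <= 18 (2 events):
  after event 1 (t=8: SET c = -4): {c=-4}
  after event 2 (t=9: SET a = 47): {a=47, c=-4}

Answer: {a=47, c=-4}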